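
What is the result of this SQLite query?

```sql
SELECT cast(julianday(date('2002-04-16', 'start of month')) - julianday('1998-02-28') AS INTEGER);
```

1493

`start of month` rewinds 2002-04-16 to 2002-04-01.
0 days remain in February 1998 after the 28th (28 − 28).
Full months from March 1998 through March 2002 contribute their day counts.
Then 1 day into April 2002.
Total: 0 + 31 + 30 + 31 + 30 + 31 + 31 + 30 + 31 + 30 + 31 + 31 + 28 + 31 + 30 + 31 + 30 + 31 + 31 + 30 + 31 + 30 + 31 + 31 + 29 + 31 + 30 + 31 + 30 + 31 + 31 + 30 + 31 + 30 + 31 + 31 + 28 + 31 + 30 + 31 + 30 + 31 + 31 + 30 + 31 + 30 + 31 + 31 + 28 + 31 + 1 = 1493.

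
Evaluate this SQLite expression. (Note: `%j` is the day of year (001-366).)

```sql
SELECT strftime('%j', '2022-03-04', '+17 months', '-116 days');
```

100

First apply '+17 months', '-116 days': 2022-03-04 → 2023-04-10.
Day-of-year for 2023-04-10: days since 2023-01-01 inclusive = 100, zero-padded to 100.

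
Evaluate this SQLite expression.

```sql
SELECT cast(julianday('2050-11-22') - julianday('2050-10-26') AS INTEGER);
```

5 days remain in October 2050 after the 26th (31 − 26).
Then 22 days into November 2050.
Total: 5 + 22 = 27.

27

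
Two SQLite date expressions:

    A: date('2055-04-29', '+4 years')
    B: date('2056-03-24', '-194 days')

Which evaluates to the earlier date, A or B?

A = 2059-04-29.
B = 2055-09-12.
B is earlier.

B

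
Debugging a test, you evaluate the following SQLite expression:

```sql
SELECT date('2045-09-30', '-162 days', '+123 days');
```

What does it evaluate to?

2045-08-22

Applying '-162 days' to 2045-09-30: counting 162 days back gives 2045-04-21.
Applying '+123 days' to 2045-04-21: counting 123 days forward gives 2045-08-22.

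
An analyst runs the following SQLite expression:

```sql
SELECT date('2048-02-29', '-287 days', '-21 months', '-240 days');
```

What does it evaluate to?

2044-12-21

Applying '-287 days' to 2048-02-29: counting 287 days back gives 2047-05-18.
Adding -21 months to 2047-05-18 gives 2045-08-18.
Applying '-240 days' to 2045-08-18: counting 240 days back gives 2044-12-21.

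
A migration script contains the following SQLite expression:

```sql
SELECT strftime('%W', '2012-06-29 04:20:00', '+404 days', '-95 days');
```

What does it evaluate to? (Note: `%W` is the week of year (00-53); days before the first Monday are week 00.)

First apply '+404 days', '-95 days': 2012-06-29 04:20:00 → 2013-05-04 04:20:00.
2013-05-04 is a Saturday. SQLite's %W counts Mondays since the year started; the result is 17.

17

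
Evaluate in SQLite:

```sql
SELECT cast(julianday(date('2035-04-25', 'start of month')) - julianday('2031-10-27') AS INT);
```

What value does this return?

`start of month` rewinds 2035-04-25 to 2035-04-01.
4 days remain in October 2031 after the 27th (31 − 27).
Full months from November 2031 through March 2035 contribute their day counts.
Then 1 day into April 2035.
Total: 4 + 30 + 31 + 31 + 29 + 31 + 30 + 31 + 30 + 31 + 31 + 30 + 31 + 30 + 31 + 31 + 28 + 31 + 30 + 31 + 30 + 31 + 31 + 30 + 31 + 30 + 31 + 31 + 28 + 31 + 30 + 31 + 30 + 31 + 31 + 30 + 31 + 30 + 31 + 31 + 28 + 31 + 1 = 1252.

1252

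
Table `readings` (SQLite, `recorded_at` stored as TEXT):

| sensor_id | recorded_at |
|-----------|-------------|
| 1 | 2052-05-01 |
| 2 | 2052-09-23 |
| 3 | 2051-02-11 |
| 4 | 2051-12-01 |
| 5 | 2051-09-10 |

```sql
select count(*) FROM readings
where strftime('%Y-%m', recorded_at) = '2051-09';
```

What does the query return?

1

Rows with year-month 2051-09: 2051-09-10 → 1.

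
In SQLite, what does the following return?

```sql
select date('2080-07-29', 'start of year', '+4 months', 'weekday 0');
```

`start of year` rewinds 2080-07-29 to 2080-01-01.
Adding +4 months to 2080-01-01 gives 2080-05-01.
`weekday 0` advances to the next Sunday; 2080-05-01 is a Wednesday, so it moves forward to 2080-05-05.

2080-05-05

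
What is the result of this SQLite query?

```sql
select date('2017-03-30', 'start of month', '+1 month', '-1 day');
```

`start of month` rewinds 2017-03-30 to 2017-03-01.
Adding +1 month to 2017-03-01 gives 2017-04-01.
Going back 1 day from 2017-04-01 reaches 2017-03-31 (last day of March, 31 days).

2017-03-31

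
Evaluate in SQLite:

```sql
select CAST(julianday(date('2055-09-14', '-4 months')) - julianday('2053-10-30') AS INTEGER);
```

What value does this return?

Adding -4 months to 2055-09-14 gives 2055-05-14.
1 day remains in October 2053 after the 30th (31 − 30).
Full months from November 2053 through April 2055 contribute their day counts.
Then 14 days into May 2055.
Total: 1 + 30 + 31 + 31 + 28 + 31 + 30 + 31 + 30 + 31 + 31 + 30 + 31 + 30 + 31 + 31 + 28 + 31 + 30 + 14 = 561.

561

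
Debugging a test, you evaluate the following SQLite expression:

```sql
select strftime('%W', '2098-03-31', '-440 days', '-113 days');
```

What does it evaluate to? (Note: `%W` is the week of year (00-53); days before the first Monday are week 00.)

First apply '-440 days', '-113 days': 2098-03-31 → 2096-09-24.
2096-09-24 is a Monday. SQLite's %W counts Mondays since the year started; the result is 39.

39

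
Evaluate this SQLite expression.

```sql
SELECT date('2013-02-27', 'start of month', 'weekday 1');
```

2013-02-04

`start of month` rewinds 2013-02-27 to 2013-02-01.
`weekday 1` advances to the next Monday; 2013-02-01 is a Friday, so it moves forward to 2013-02-04.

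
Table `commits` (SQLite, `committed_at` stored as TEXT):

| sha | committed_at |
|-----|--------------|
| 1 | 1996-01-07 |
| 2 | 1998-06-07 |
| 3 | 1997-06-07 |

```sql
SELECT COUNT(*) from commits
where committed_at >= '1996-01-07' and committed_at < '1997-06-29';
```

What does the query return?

2

Rows in [1996-01-07, 1997-06-29): 1996-01-07, 1997-06-07 → 2 rows.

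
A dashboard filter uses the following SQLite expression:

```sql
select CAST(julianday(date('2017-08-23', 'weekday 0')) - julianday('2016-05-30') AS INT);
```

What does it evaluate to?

454

`weekday 0` advances to the next Sunday; 2017-08-23 is a Wednesday, so it moves forward to 2017-08-27.
1 day remains in May 2016 after the 30th (31 − 30).
Full months from June 2016 through July 2017 contribute their day counts.
Then 27 days into August 2017.
Total: 1 + 30 + 31 + 31 + 30 + 31 + 30 + 31 + 31 + 28 + 31 + 30 + 31 + 30 + 31 + 27 = 454.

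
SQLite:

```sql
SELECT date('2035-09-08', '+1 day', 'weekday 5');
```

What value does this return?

Advancing 1 more day within September lands on 2035-09-09.
`weekday 5` advances to the next Friday; 2035-09-09 is a Sunday, so it moves forward to 2035-09-14.

2035-09-14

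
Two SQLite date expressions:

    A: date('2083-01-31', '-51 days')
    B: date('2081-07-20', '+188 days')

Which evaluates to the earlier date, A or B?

A = 2082-12-11.
B = 2082-01-24.
B is earlier.

B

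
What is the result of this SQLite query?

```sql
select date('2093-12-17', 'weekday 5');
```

2093-12-18

`weekday 5` advances to the next Friday; 2093-12-17 is a Thursday, so it moves forward to 2093-12-18.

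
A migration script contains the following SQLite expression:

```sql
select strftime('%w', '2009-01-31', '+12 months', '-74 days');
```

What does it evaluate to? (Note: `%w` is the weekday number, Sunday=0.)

3

First apply '+12 months', '-74 days': 2009-01-31 → 2009-11-18.
2009-11-18 is a Wednesday; with Sunday=0 that is 3.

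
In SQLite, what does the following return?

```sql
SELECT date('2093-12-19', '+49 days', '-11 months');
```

2093-03-06

Applying '+49 days' to 2093-12-19: counting 49 days forward gives 2094-02-06.
Adding -11 months to 2094-02-06 gives 2093-03-06.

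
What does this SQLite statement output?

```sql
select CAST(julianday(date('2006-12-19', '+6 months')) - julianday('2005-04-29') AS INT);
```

Adding +6 months to 2006-12-19 gives 2007-06-19.
1 day remains in April 2005 after the 29th (30 − 29).
Full months from May 2005 through May 2007 contribute their day counts.
Then 19 days into June 2007.
Total: 1 + 31 + 30 + 31 + 31 + 30 + 31 + 30 + 31 + 31 + 28 + 31 + 30 + 31 + 30 + 31 + 31 + 30 + 31 + 30 + 31 + 31 + 28 + 31 + 30 + 31 + 19 = 781.

781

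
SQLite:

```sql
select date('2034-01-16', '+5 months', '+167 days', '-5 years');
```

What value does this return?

2029-11-30

Adding +5 months to 2034-01-16 gives 2034-06-16.
Applying '+167 days' to 2034-06-16: counting 167 days forward gives 2034-11-30.
Adding -5 years to 2034-11-30 gives 2029-11-30.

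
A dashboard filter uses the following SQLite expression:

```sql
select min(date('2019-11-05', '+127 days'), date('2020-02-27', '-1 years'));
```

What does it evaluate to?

date('2019-11-05', '+127 days') → 2020-03-11.
date('2020-02-27', '-1 years') → 2019-02-27.
Earlier of the two is 2019-02-27.

2019-02-27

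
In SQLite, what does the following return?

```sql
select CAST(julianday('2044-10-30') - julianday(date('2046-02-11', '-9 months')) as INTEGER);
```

-193

Adding -9 months to 2046-02-11 gives 2045-05-11.
1 day remains in October 2044 after the 30th (31 − 30).
Full months from November 2044 through April 2045 contribute their day counts.
Then 11 days into May 2045.
Total: 1 + 30 + 31 + 31 + 28 + 31 + 30 + 11 = 193.
The subtraction is earlier − later, so the result is −193 → -193.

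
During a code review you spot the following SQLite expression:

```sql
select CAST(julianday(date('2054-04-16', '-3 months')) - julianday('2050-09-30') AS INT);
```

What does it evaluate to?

Adding -3 months to 2054-04-16 gives 2054-01-16.
0 days remain in September 2050 after the 30th (30 − 30).
Full months from October 2050 through December 2053 contribute their day counts.
Then 16 days into January 2054.
Total: 0 + 31 + 30 + 31 + 31 + 28 + 31 + 30 + 31 + 30 + 31 + 31 + 30 + 31 + 30 + 31 + 31 + 29 + 31 + 30 + 31 + 30 + 31 + 31 + 30 + 31 + 30 + 31 + 31 + 28 + 31 + 30 + 31 + 30 + 31 + 31 + 30 + 31 + 30 + 31 + 16 = 1204.

1204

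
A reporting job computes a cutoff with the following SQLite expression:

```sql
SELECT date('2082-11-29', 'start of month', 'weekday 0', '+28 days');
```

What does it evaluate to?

2082-11-29

`start of month` rewinds 2082-11-29 to 2082-11-01.
`weekday 0` advances to the next Sunday; 2082-11-01 is already a Sunday, so it stays at 2082-11-01.
Advancing 28 more days within November lands on 2082-11-29.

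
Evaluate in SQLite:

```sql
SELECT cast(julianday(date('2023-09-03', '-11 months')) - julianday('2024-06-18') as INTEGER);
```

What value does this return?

-624

Adding -11 months to 2023-09-03 gives 2022-10-03.
28 days remain in October 2022 after the 3rd (31 − 3).
Full months from November 2022 through May 2024 contribute their day counts.
Then 18 days into June 2024.
Total: 28 + 30 + 31 + 31 + 28 + 31 + 30 + 31 + 30 + 31 + 31 + 30 + 31 + 30 + 31 + 31 + 29 + 31 + 30 + 31 + 18 = 624.
The subtraction is earlier − later, so the result is −624 → -624.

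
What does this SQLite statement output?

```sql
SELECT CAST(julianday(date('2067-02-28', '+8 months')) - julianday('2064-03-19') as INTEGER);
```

Adding +8 months to 2067-02-28 gives 2067-10-28.
12 days remain in March 2064 after the 19th (31 − 19).
Full months from April 2064 through September 2067 contribute their day counts.
Then 28 days into October 2067.
Total: 12 + 30 + 31 + 30 + 31 + 31 + 30 + 31 + 30 + 31 + 31 + 28 + 31 + 30 + 31 + 30 + 31 + 31 + 30 + 31 + 30 + 31 + 31 + 28 + 31 + 30 + 31 + 30 + 31 + 31 + 30 + 31 + 30 + 31 + 31 + 28 + 31 + 30 + 31 + 30 + 31 + 31 + 30 + 28 = 1318.

1318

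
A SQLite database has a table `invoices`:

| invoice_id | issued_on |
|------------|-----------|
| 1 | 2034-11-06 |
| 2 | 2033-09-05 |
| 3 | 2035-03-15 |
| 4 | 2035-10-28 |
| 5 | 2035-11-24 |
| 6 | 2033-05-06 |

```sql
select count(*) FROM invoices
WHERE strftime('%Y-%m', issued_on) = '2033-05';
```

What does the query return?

Rows with year-month 2033-05: 2033-05-06 → 1.

1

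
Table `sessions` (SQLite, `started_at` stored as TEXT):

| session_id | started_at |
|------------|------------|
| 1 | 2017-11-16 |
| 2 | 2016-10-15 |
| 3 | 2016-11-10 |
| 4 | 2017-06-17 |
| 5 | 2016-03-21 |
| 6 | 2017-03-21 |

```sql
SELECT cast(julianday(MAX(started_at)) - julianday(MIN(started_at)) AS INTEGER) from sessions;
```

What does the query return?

605

MIN = 2016-03-21, MAX = 2017-11-16.
10 days remain in March 2016 after the 21st (31 − 21).
Full months from April 2016 through October 2017 contribute their day counts.
Then 16 days into November 2017.
Total: 10 + 30 + 31 + 30 + 31 + 31 + 30 + 31 + 30 + 31 + 31 + 28 + 31 + 30 + 31 + 30 + 31 + 31 + 30 + 31 + 16 = 605.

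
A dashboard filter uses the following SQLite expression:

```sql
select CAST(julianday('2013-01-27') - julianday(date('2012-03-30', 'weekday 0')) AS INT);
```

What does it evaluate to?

`weekday 0` advances to the next Sunday; 2012-03-30 is a Friday, so it moves forward to 2012-04-01.
29 days remain in April 2012 after the 1st (30 − 1).
Full months from May 2012 through December 2012 contribute their day counts.
Then 27 days into January 2013.
Total: 29 + 31 + 30 + 31 + 31 + 30 + 31 + 30 + 31 + 27 = 301.

301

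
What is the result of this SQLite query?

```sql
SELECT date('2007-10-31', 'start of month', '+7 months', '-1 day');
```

`start of month` rewinds 2007-10-31 to 2007-10-01.
Adding +7 months to 2007-10-01 gives 2008-05-01.
Going back 1 day from 2008-05-01 reaches 2008-04-30 (last day of April, 30 days).

2008-04-30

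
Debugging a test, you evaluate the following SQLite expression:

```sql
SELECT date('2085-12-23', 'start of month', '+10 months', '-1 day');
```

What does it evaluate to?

`start of month` rewinds 2085-12-23 to 2085-12-01.
Adding +10 months to 2085-12-01 gives 2086-10-01.
Going back 1 day from 2086-10-01 reaches 2086-09-30 (last day of September, 30 days).

2086-09-30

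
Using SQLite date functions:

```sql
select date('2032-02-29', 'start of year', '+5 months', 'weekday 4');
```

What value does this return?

2032-06-03

`start of year` rewinds 2032-02-29 to 2032-01-01.
Adding +5 months to 2032-01-01 gives 2032-06-01.
`weekday 4` advances to the next Thursday; 2032-06-01 is a Tuesday, so it moves forward to 2032-06-03.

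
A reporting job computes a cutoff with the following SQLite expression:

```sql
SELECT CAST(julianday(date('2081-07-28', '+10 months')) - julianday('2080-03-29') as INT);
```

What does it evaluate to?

Adding +10 months to 2081-07-28 gives 2082-05-28.
2 days remain in March 2080 after the 29th (31 − 29).
Full months from April 2080 through April 2082 contribute their day counts.
Then 28 days into May 2082.
Total: 2 + 30 + 31 + 30 + 31 + 31 + 30 + 31 + 30 + 31 + 31 + 28 + 31 + 30 + 31 + 30 + 31 + 31 + 30 + 31 + 30 + 31 + 31 + 28 + 31 + 30 + 28 = 790.

790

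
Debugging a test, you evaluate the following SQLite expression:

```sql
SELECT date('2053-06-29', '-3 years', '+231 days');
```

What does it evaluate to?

2051-02-15

Adding -3 years to 2053-06-29 gives 2050-06-29.
Applying '+231 days' to 2050-06-29: counting 231 days forward gives 2051-02-15.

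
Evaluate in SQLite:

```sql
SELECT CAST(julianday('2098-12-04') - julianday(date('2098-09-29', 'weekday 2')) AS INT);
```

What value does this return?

65

`weekday 2` advances to the next Tuesday; 2098-09-29 is a Monday, so it moves forward to 2098-09-30.
0 days remain in September 2098 after the 30th (30 − 30).
October 2098: 31 days.
November 2098: 30 days.
Then 4 days into December 2098.
Total: 0 + 31 + 30 + 4 = 65.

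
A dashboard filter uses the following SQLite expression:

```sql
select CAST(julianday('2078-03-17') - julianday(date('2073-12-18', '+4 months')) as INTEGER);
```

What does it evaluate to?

Adding +4 months to 2073-12-18 gives 2074-04-18.
12 days remain in April 2074 after the 18th (30 − 18).
Full months from May 2074 through February 2078 contribute their day counts.
Then 17 days into March 2078.
Total: 12 + 31 + 30 + 31 + 31 + 30 + 31 + 30 + 31 + 31 + 28 + 31 + 30 + 31 + 30 + 31 + 31 + 30 + 31 + 30 + 31 + 31 + 29 + 31 + 30 + 31 + 30 + 31 + 31 + 30 + 31 + 30 + 31 + 31 + 28 + 31 + 30 + 31 + 30 + 31 + 31 + 30 + 31 + 30 + 31 + 31 + 28 + 17 = 1429.

1429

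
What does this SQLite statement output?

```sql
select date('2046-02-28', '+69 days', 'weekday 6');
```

2046-05-12

Applying '+69 days' to 2046-02-28: counting 69 days forward gives 2046-05-08.
`weekday 6` advances to the next Saturday; 2046-05-08 is a Tuesday, so it moves forward to 2046-05-12.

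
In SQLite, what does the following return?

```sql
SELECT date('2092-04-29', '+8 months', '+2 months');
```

Adding +8 months to 2092-04-29 gives 2092-12-29.
Adding +2 months to 2092-12-29 targets 2093-02-29. February 2093 has only 28 days, so SQLite normalizes the 1-day overflow forward to 2093-03-01.

2093-03-01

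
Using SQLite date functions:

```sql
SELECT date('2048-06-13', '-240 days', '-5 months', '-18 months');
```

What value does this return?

Applying '-240 days' to 2048-06-13: counting 240 days back gives 2047-10-17.
Adding -5 months to 2047-10-17 gives 2047-05-17.
Adding -18 months to 2047-05-17 gives 2045-11-17.

2045-11-17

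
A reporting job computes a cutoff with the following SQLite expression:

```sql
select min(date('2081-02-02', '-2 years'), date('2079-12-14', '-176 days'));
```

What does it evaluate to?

date('2081-02-02', '-2 years') → 2079-02-02.
date('2079-12-14', '-176 days') → 2079-06-21.
Earlier of the two is 2079-02-02.

2079-02-02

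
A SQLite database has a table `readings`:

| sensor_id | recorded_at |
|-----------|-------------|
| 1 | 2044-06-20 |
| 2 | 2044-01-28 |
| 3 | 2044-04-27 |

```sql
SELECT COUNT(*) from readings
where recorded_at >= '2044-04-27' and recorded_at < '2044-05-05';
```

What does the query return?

Rows in [2044-04-27, 2044-05-05): 2044-04-27 → 1 row.

1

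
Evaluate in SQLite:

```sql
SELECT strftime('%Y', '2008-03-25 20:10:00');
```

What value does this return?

`%Y` extracts the 4-digit year: 2008.

2008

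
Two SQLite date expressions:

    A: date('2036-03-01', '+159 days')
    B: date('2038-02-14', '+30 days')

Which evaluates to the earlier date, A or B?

A

A = 2036-08-07.
B = 2038-03-16.
A is earlier.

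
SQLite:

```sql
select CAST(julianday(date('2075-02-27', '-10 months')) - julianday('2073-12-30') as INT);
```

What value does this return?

Adding -10 months to 2075-02-27 gives 2074-04-27.
1 day remains in December 2073 after the 30th (31 − 30).
January 2074: 31 days.
February 2074: 28 days.
March 2074: 31 days.
Then 27 days into April 2074.
Total: 1 + 31 + 28 + 31 + 27 = 118.

118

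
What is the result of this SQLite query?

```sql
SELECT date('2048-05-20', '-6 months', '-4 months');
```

2047-07-20

Adding -6 months to 2048-05-20 gives 2047-11-20.
Adding -4 months to 2047-11-20 gives 2047-07-20.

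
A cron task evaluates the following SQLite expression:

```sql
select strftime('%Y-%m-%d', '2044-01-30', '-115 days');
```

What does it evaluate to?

2043-10-07

First apply '-115 days': 2044-01-30 → 2043-10-07.
`%Y-%m-%d` extracts the ISO date: 2043-10-07.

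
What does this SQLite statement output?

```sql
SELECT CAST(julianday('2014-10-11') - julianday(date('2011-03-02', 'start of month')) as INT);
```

1320

`start of month` rewinds 2011-03-02 to 2011-03-01.
30 days remain in March 2011 after the 1st (31 − 1).
Full months from April 2011 through September 2014 contribute their day counts.
Then 11 days into October 2014.
Total: 30 + 30 + 31 + 30 + 31 + 31 + 30 + 31 + 30 + 31 + 31 + 29 + 31 + 30 + 31 + 30 + 31 + 31 + 30 + 31 + 30 + 31 + 31 + 28 + 31 + 30 + 31 + 30 + 31 + 31 + 30 + 31 + 30 + 31 + 31 + 28 + 31 + 30 + 31 + 30 + 31 + 31 + 30 + 11 = 1320.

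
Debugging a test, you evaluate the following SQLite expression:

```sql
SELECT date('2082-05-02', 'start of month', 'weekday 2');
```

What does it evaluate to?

`start of month` rewinds 2082-05-02 to 2082-05-01.
`weekday 2` advances to the next Tuesday; 2082-05-01 is a Friday, so it moves forward to 2082-05-05.

2082-05-05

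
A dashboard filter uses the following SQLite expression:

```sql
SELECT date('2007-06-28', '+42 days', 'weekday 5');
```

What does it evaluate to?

2007-08-10

Applying '+42 days' to 2007-06-28: counting 42 days forward gives 2007-08-09.
`weekday 5` advances to the next Friday; 2007-08-09 is a Thursday, so it moves forward to 2007-08-10.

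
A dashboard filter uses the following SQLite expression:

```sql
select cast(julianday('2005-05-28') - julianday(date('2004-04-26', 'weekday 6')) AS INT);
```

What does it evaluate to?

`weekday 6` advances to the next Saturday; 2004-04-26 is a Monday, so it moves forward to 2004-05-01.
30 days remain in May 2004 after the 1st (31 − 1).
Full months from June 2004 through April 2005 contribute their day counts.
Then 28 days into May 2005.
Total: 30 + 30 + 31 + 31 + 30 + 31 + 30 + 31 + 31 + 28 + 31 + 30 + 28 = 392.

392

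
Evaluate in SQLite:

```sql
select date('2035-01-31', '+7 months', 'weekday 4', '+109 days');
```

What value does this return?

2035-12-24

Adding +7 months to 2035-01-31 gives 2035-08-31.
`weekday 4` advances to the next Thursday; 2035-08-31 is a Friday, so it moves forward to 2035-09-06.
Applying '+109 days' to 2035-09-06: counting 109 days forward gives 2035-12-24.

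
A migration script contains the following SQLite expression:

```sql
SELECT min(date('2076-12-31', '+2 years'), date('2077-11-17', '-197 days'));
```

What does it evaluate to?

date('2076-12-31', '+2 years') → 2078-12-31.
date('2077-11-17', '-197 days') → 2077-05-04.
Earlier of the two is 2077-05-04.

2077-05-04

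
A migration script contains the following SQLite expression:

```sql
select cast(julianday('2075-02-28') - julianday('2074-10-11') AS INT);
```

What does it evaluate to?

140

20 days remain in October 2074 after the 11th (31 − 11).
November 2074: 30 days.
December 2074: 31 days.
January 2075: 31 days.
Then 28 days into February 2075.
Total: 20 + 30 + 31 + 31 + 28 = 140.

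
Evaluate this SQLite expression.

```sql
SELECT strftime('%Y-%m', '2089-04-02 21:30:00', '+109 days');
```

2089-07

First apply '+109 days': 2089-04-02 21:30:00 → 2089-07-20 21:30:00.
`%Y-%m` extracts the year-month: 2089-07.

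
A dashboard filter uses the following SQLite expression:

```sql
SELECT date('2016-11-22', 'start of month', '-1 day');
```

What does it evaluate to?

2016-10-31

`start of month` rewinds 2016-11-22 to 2016-11-01.
Going back 1 day from 2016-11-01 reaches 2016-10-31 (last day of October, 31 days).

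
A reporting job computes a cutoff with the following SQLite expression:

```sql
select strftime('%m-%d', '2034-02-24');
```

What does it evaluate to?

`%m-%d` extracts the month-day: 02-24.

02-24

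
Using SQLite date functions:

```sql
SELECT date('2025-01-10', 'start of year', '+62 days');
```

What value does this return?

2025-03-04

`start of year` rewinds 2025-01-10 to 2025-01-01.
Applying '+62 days' to 2025-01-01: counting 62 days forward gives 2025-03-04.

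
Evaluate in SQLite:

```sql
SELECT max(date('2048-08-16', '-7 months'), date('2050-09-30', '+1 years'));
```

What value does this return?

2051-09-30

date('2048-08-16', '-7 months') → 2048-01-16.
date('2050-09-30', '+1 years') → 2051-09-30.
Later of the two is 2051-09-30.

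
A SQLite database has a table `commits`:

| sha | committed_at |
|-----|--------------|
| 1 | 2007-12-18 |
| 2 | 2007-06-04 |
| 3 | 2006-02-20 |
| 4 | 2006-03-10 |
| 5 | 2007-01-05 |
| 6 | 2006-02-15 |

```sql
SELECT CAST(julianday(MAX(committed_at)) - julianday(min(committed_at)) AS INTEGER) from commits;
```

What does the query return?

671

MIN = 2006-02-15, MAX = 2007-12-18.
13 days remain in February 2006 after the 15th (28 − 15).
Full months from March 2006 through November 2007 contribute their day counts.
Then 18 days into December 2007.
Total: 13 + 31 + 30 + 31 + 30 + 31 + 31 + 30 + 31 + 30 + 31 + 31 + 28 + 31 + 30 + 31 + 30 + 31 + 31 + 30 + 31 + 30 + 18 = 671.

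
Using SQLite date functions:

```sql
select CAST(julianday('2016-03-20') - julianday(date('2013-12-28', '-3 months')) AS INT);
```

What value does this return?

904

Adding -3 months to 2013-12-28 gives 2013-09-28.
2 days remain in September 2013 after the 28th (30 − 28).
Full months from October 2013 through February 2016 contribute their day counts.
Then 20 days into March 2016.
Total: 2 + 31 + 30 + 31 + 31 + 28 + 31 + 30 + 31 + 30 + 31 + 31 + 30 + 31 + 30 + 31 + 31 + 28 + 31 + 30 + 31 + 30 + 31 + 31 + 30 + 31 + 30 + 31 + 31 + 29 + 20 = 904.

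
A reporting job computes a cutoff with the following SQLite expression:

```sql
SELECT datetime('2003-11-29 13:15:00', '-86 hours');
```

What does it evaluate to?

2003-11-25 23:15:00

-86 hours from 2003-11-29 13:15:00 is 2003-11-25 23:15:00 (crosses midnight).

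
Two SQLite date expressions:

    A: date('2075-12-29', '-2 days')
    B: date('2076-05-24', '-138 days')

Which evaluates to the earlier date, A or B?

A = 2075-12-27.
B = 2076-01-07.
A is earlier.

A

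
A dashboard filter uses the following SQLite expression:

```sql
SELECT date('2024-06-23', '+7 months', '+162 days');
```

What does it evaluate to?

Adding +7 months to 2024-06-23 gives 2025-01-23.
Applying '+162 days' to 2025-01-23: counting 162 days forward gives 2025-07-04.

2025-07-04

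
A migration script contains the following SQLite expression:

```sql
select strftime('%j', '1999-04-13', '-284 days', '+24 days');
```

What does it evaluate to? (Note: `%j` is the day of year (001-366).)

208

First apply '-284 days', '+24 days': 1999-04-13 → 1998-07-27.
Day-of-year for 1998-07-27: days since 1998-01-01 inclusive = 208, zero-padded to 208.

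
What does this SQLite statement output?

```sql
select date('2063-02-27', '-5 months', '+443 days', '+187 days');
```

Adding -5 months to 2063-02-27 gives 2062-09-27.
Applying '+443 days' to 2062-09-27: counting 443 days forward gives 2063-12-14.
Applying '+187 days' to 2063-12-14: counting 187 days forward gives 2064-06-18.

2064-06-18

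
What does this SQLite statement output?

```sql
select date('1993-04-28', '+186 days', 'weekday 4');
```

1993-11-04

Applying '+186 days' to 1993-04-28: counting 186 days forward gives 1993-10-31.
`weekday 4` advances to the next Thursday; 1993-10-31 is a Sunday, so it moves forward to 1993-11-04.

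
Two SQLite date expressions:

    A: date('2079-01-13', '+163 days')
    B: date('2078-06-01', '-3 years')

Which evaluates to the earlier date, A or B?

A = 2079-06-25.
B = 2075-06-01.
B is earlier.

B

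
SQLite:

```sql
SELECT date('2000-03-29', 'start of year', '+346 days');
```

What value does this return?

`start of year` rewinds 2000-03-29 to 2000-01-01.
Applying '+346 days' to 2000-01-01: counting 346 days forward gives 2000-12-12.

2000-12-12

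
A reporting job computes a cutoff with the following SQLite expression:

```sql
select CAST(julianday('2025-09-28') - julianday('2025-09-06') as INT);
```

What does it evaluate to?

22

Both dates are in September 2025: 28 − 6 = 22.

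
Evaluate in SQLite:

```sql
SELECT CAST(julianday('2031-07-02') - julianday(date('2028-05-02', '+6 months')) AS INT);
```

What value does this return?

Adding +6 months to 2028-05-02 gives 2028-11-02.
28 days remain in November 2028 after the 2nd (30 − 2).
Full months from December 2028 through June 2031 contribute their day counts.
Then 2 days into July 2031.
Total: 28 + 31 + 31 + 28 + 31 + 30 + 31 + 30 + 31 + 31 + 30 + 31 + 30 + 31 + 31 + 28 + 31 + 30 + 31 + 30 + 31 + 31 + 30 + 31 + 30 + 31 + 31 + 28 + 31 + 30 + 31 + 30 + 2 = 972.

972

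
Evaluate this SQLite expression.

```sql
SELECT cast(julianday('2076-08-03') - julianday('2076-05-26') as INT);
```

5 days remain in May 2076 after the 26th (31 − 26).
June 2076: 30 days.
July 2076: 31 days.
Then 3 days into August 2076.
Total: 5 + 30 + 31 + 3 = 69.

69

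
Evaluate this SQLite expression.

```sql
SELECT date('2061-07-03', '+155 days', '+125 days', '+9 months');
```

2063-01-09

Applying '+155 days' to 2061-07-03: counting 155 days forward gives 2061-12-05.
Applying '+125 days' to 2061-12-05: counting 125 days forward gives 2062-04-09.
Adding +9 months to 2062-04-09 gives 2063-01-09.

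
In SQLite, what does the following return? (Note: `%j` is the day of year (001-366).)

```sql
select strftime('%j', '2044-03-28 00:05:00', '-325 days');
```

128

First apply '-325 days': 2044-03-28 00:05:00 → 2043-05-08 00:05:00.
Day-of-year for 2043-05-08: days since 2043-01-01 inclusive = 128, zero-padded to 128.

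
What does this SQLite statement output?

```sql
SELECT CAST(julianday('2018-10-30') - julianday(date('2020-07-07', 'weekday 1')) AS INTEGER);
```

`weekday 1` advances to the next Monday; 2020-07-07 is a Tuesday, so it moves forward to 2020-07-13.
1 day remains in October 2018 after the 30th (31 − 30).
Full months from November 2018 through June 2020 contribute their day counts.
Then 13 days into July 2020.
Total: 1 + 30 + 31 + 31 + 28 + 31 + 30 + 31 + 30 + 31 + 31 + 30 + 31 + 30 + 31 + 31 + 29 + 31 + 30 + 31 + 30 + 13 = 622.
The subtraction is earlier − later, so the result is −622 → -622.

-622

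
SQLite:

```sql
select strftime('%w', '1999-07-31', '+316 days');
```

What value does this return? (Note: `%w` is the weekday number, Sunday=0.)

0

First apply '+316 days': 1999-07-31 → 2000-06-11.
2000-06-11 is a Sunday; with Sunday=0 that is 0.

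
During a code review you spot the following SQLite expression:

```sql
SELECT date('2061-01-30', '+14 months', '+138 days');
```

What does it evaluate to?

Adding +14 months to 2061-01-30 gives 2062-03-30.
Applying '+138 days' to 2062-03-30: counting 138 days forward gives 2062-08-15.

2062-08-15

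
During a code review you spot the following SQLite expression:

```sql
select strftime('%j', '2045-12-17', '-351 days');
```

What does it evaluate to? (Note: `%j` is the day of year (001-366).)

First apply '-351 days': 2045-12-17 → 2044-12-31.
Day-of-year for 2044-12-31: days since 2044-01-01 inclusive = 366, zero-padded to 366.

366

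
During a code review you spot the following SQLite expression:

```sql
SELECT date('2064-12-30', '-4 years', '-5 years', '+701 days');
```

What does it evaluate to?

Adding -4 years to 2064-12-30 gives 2060-12-30.
Adding -5 years to 2060-12-30 gives 2055-12-30.
Applying '+701 days' to 2055-12-30: counting 701 days forward gives 2057-11-30.

2057-11-30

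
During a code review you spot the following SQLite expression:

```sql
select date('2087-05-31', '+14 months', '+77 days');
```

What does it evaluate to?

2088-10-16

Adding +14 months to 2087-05-31 gives 2088-07-31.
Applying '+77 days' to 2088-07-31: counting 77 days forward gives 2088-10-16.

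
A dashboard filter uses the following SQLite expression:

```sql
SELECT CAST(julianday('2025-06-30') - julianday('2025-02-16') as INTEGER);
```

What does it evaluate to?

134

12 days remain in February 2025 after the 16th (28 − 16).
March 2025: 31 days.
April 2025: 30 days.
May 2025: 31 days.
Then 30 days into June 2025.
Total: 12 + 31 + 30 + 31 + 30 = 134.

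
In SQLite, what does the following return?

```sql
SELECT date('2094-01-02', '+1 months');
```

Adding +1 month to 2094-01-02 gives 2094-02-02.

2094-02-02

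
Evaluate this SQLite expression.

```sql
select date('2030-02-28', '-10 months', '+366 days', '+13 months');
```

Adding -10 months to 2030-02-28 gives 2029-04-28.
Applying '+366 days' to 2029-04-28: counting 366 days forward gives 2030-04-29.
Adding +13 months to 2030-04-29 gives 2031-05-29.

2031-05-29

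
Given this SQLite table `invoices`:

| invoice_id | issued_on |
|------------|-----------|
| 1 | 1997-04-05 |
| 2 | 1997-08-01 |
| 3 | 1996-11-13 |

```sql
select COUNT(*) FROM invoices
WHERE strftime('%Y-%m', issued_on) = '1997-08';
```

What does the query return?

1

Rows with year-month 1997-08: 1997-08-01 → 1.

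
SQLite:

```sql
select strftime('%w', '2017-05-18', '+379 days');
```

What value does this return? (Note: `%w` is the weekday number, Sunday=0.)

5

First apply '+379 days': 2017-05-18 → 2018-06-01.
2018-06-01 is a Friday; with Sunday=0 that is 5.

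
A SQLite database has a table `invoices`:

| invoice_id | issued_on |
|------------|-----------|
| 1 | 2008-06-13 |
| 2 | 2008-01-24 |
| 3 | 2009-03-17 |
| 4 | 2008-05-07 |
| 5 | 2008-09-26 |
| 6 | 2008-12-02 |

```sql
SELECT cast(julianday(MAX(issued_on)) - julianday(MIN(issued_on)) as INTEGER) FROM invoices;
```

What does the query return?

418

MIN = 2008-01-24, MAX = 2009-03-17.
7 days remain in January 2008 after the 24th (31 − 24).
Full months from February 2008 through February 2009 contribute their day counts.
Then 17 days into March 2009.
Total: 7 + 29 + 31 + 30 + 31 + 30 + 31 + 31 + 30 + 31 + 30 + 31 + 31 + 28 + 17 = 418.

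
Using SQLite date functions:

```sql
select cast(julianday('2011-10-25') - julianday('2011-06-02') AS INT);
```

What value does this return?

145

28 days remain in June 2011 after the 2nd (30 − 2).
July 2011: 31 days.
August 2011: 31 days.
September 2011: 30 days.
Then 25 days into October 2011.
Total: 28 + 31 + 31 + 30 + 25 = 145.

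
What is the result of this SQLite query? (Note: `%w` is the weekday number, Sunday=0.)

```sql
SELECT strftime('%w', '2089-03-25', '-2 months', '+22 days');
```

First apply '-2 months', '+22 days': 2089-03-25 → 2089-02-16.
2089-02-16 is a Wednesday; with Sunday=0 that is 3.

3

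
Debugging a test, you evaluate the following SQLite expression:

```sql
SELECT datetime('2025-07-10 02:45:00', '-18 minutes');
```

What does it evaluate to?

2025-07-10 02:27:00

-18 minutes from 2025-07-10 02:45:00 is 2025-07-10 02:27:00.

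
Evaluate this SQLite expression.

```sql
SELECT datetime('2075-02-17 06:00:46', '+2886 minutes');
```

2075-02-19 06:06:46

2886 minutes = 48h 6m; +2886 minutes from 2075-02-17 06:00:46 is 2075-02-19 06:06:46 (crosses midnight).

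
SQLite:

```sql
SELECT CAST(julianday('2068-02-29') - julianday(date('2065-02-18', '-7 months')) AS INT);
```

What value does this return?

1321

Adding -7 months to 2065-02-18 gives 2064-07-18.
13 days remain in July 2064 after the 18th (31 − 18).
Full months from August 2064 through January 2068 contribute their day counts.
Then 29 days into February 2068.
Total: 13 + 31 + 30 + 31 + 30 + 31 + 31 + 28 + 31 + 30 + 31 + 30 + 31 + 31 + 30 + 31 + 30 + 31 + 31 + 28 + 31 + 30 + 31 + 30 + 31 + 31 + 30 + 31 + 30 + 31 + 31 + 28 + 31 + 30 + 31 + 30 + 31 + 31 + 30 + 31 + 30 + 31 + 31 + 29 = 1321.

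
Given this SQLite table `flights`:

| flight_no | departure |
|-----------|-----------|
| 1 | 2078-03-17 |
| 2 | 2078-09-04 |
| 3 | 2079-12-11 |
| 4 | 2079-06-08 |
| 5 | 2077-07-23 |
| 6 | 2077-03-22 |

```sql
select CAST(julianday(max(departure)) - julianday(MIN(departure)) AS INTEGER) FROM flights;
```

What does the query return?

MIN = 2077-03-22, MAX = 2079-12-11.
9 days remain in March 2077 after the 22nd (31 − 22).
Full months from April 2077 through November 2079 contribute their day counts.
Then 11 days into December 2079.
Total: 9 + 30 + 31 + 30 + 31 + 31 + 30 + 31 + 30 + 31 + 31 + 28 + 31 + 30 + 31 + 30 + 31 + 31 + 30 + 31 + 30 + 31 + 31 + 28 + 31 + 30 + 31 + 30 + 31 + 31 + 30 + 31 + 30 + 11 = 994.

994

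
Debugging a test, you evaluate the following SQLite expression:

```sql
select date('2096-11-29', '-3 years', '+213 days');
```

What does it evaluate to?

Adding -3 years to 2096-11-29 gives 2093-11-29.
Applying '+213 days' to 2093-11-29: counting 213 days forward gives 2094-06-30.

2094-06-30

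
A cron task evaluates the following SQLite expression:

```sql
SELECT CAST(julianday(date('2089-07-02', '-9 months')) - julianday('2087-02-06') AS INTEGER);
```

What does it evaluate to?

604

Adding -9 months to 2089-07-02 gives 2088-10-02.
22 days remain in February 2087 after the 6th (28 − 6).
Full months from March 2087 through September 2088 contribute their day counts.
Then 2 days into October 2088.
Total: 22 + 31 + 30 + 31 + 30 + 31 + 31 + 30 + 31 + 30 + 31 + 31 + 29 + 31 + 30 + 31 + 30 + 31 + 31 + 30 + 2 = 604.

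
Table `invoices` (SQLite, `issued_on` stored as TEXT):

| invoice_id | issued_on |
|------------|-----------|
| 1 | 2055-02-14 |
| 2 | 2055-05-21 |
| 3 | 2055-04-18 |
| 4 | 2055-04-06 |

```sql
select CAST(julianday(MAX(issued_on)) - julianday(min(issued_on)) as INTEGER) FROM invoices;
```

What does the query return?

96

MIN = 2055-02-14, MAX = 2055-05-21.
14 days remain in February 2055 after the 14th (28 − 14).
March 2055: 31 days.
April 2055: 30 days.
Then 21 days into May 2055.
Total: 14 + 31 + 30 + 21 = 96.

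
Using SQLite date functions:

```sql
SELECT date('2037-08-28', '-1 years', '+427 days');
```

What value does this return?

Adding -1 year to 2037-08-28 gives 2036-08-28.
Applying '+427 days' to 2036-08-28: counting 427 days forward gives 2037-10-29.

2037-10-29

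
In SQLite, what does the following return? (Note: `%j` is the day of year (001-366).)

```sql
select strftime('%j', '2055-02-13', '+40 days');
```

084

First apply '+40 days': 2055-02-13 → 2055-03-25.
Day-of-year for 2055-03-25: days since 2055-01-01 inclusive = 84, zero-padded to 084.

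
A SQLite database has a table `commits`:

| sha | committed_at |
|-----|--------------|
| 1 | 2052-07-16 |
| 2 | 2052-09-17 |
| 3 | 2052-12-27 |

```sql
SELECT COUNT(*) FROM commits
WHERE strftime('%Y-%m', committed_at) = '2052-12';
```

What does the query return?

1

Rows with year-month 2052-12: 2052-12-27 → 1.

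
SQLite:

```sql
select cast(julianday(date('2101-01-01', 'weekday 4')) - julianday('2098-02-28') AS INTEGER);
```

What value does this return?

1042

`weekday 4` advances to the next Thursday; 2101-01-01 is a Saturday, so it moves forward to 2101-01-06.
0 days remain in February 2098 after the 28th (28 − 28).
Full months from March 2098 through December 2100 contribute their day counts.
Then 6 days into January 2101.
Total: 0 + 31 + 30 + 31 + 30 + 31 + 31 + 30 + 31 + 30 + 31 + 31 + 28 + 31 + 30 + 31 + 30 + 31 + 31 + 30 + 31 + 30 + 31 + 31 + 28 + 31 + 30 + 31 + 30 + 31 + 31 + 30 + 31 + 30 + 31 + 6 = 1042.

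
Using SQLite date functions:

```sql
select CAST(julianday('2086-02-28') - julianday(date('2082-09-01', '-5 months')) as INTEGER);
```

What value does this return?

Adding -5 months to 2082-09-01 gives 2082-04-01.
29 days remain in April 2082 after the 1st (30 − 1).
Full months from May 2082 through January 2086 contribute their day counts.
Then 28 days into February 2086.
Total: 29 + 31 + 30 + 31 + 31 + 30 + 31 + 30 + 31 + 31 + 28 + 31 + 30 + 31 + 30 + 31 + 31 + 30 + 31 + 30 + 31 + 31 + 29 + 31 + 30 + 31 + 30 + 31 + 31 + 30 + 31 + 30 + 31 + 31 + 28 + 31 + 30 + 31 + 30 + 31 + 31 + 30 + 31 + 30 + 31 + 31 + 28 = 1429.

1429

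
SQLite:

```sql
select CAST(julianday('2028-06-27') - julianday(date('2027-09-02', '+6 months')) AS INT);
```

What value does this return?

117

Adding +6 months to 2027-09-02 gives 2028-03-02.
29 days remain in March 2028 after the 2nd (31 − 2).
April 2028: 30 days.
May 2028: 31 days.
Then 27 days into June 2028.
Total: 29 + 30 + 31 + 27 = 117.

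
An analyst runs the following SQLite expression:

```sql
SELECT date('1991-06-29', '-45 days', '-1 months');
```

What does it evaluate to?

1991-04-15

Applying '-45 days' to 1991-06-29: counting 45 days back gives 1991-05-15.
Adding -1 month to 1991-05-15 gives 1991-04-15.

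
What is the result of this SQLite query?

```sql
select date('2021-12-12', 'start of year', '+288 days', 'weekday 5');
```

2021-10-22

`start of year` rewinds 2021-12-12 to 2021-01-01.
Applying '+288 days' to 2021-01-01: counting 288 days forward gives 2021-10-16.
`weekday 5` advances to the next Friday; 2021-10-16 is a Saturday, so it moves forward to 2021-10-22.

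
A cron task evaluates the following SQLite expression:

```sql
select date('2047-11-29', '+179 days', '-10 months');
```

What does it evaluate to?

2047-07-26

Applying '+179 days' to 2047-11-29: counting 179 days forward gives 2048-05-26.
Adding -10 months to 2048-05-26 gives 2047-07-26.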